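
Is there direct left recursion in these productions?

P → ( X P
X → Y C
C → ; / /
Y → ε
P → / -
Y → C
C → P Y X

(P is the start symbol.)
No direct left recursion

P → ( X P: starts with '('
X → Y C: starts with Y
C → ; / /: starts with ';'
Y → ε: starts with ε
P → / -: starts with '/'
Y → C: starts with C
C → P Y X: starts with P

No direct left recursion found.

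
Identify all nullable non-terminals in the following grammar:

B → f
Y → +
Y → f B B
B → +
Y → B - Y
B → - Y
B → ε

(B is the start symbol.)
{ 'B' }

ε-productions: B → ε
So B is immediately nullable.
No further non-terminal can be added: every production for the remaining non-terminals contains a terminal or a non-nullable non-terminal.
Nullable = { 'B' }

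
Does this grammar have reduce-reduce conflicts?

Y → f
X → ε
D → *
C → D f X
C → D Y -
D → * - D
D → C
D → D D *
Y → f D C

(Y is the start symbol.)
A reduce-reduce conflict occurs when an LR(0) state has two complete items [A → α .] and [B → β .] — both call for a reduction, and with no lookahead the parser cannot choose between them.

Augment with Y' → Y and build the canonical LR(0) collection (I0 = CLOSURE({[Y' → . Y]}), then GOTO on every symbol after a dot until no new states appear). It has 15 states:
  I0: { [Y → . f D C], [Y → . f], [Y' → . Y] }  — shift
  I1: { [Y' → Y .] }  — accept
  I2: { [C → . D Y -], [C → . D f X], [D → . * - D], [D → . *], [D → . C], [D → . D D *], [Y → f . D C], [Y → f .] }  — shift, reduce
  I3: { [D → * . - D], [D → * .] }  — shift, reduce
  I4: { [D → C .] }  — reduce
  I5: { [C → . D Y -], [C → . D f X], [C → D . Y -], [C → D . f X], [D → . * - D], [D → . *], [D → . C], [D → . D D *], [D → D . D *], [Y → . f D C], [Y → . f], [Y → f D . C] }  — shift
  I6: { [D → C .], [Y → f D C .] }  — 2 reduces
  I7: { [C → . D Y -], [C → . D f X], [C → D . Y -], [C → D . f X], [D → . * - D], [D → . *], [D → . C], [D → . D D *], [D → D . D *], [D → D D . *], [Y → . f D C], [Y → . f] }  — shift
  I8: { [C → D Y . -] }  — shift
  I9: { [C → . D Y -], [C → . D f X], [C → D f . X], [D → . * - D], [D → . *], [D → . C], [D → . D D *], [X → .], [Y → f . D C], [Y → f .] }  — shift, 2 reduces
  I10: { [C → D f X .] }  — reduce
  I11: { [C → D Y - .] }  — reduce
  I12: { [D → * . - D], [D → * .], [D → D D * .] }  — shift, 2 reduces
  I13: { [C → . D Y -], [C → . D f X], [D → * - . D], [D → . * - D], [D → . *], [D → . C], [D → . D D *] }  — shift
  I14: { [C → . D Y -], [C → . D f X], [C → D . Y -], [C → D . f X], [D → * - D .], [D → . * - D], [D → . *], [D → . C], [D → . D D *], [D → D . D *], [Y → . f D C], [Y → . f] }  — shift, reduce

I6 contains complete items [D → C .], [Y → f D C .] — reduce-reduce conflict.
I9 contains complete items [X → .], [Y → f .] — reduce-reduce conflict.
I12 contains complete items [D → * .], [D → D D * .] — reduce-reduce conflict.

Answer: Yes — I6: [D → C .] vs [Y → f D C .]; I9: [X → .] vs [Y → f .]; I12: [D → * .] vs [D → D D * .]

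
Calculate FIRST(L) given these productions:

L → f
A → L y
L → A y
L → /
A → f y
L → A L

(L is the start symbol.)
{ '/', 'f' }

FIRST sets of the other non-terminals involved (by the same procedure, iterated to a fixed point):
  FIRST(A) = { '/', 'f' }

From L → f:
  - f is a terminal: add 'f' and stop
From L → A y:
  - A is a non-terminal: add FIRST(A) \ {ε} = { '/', 'f' }
    A is not nullable, so stop
From L → /:
  - '/' is a terminal: add '/' and stop
From L → A L:
  - A is a non-terminal: add FIRST(A) \ {ε} = { '/', 'f' }
    A is not nullable, so stop

Collecting: FIRST(L) = { '/', 'f' }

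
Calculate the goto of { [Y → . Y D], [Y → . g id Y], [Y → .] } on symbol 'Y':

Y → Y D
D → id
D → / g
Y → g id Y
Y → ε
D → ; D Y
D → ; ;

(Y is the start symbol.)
{ [D → . / g], [D → . ; ;], [D → . ; D Y], [D → . id], [Y → Y . D] }

GOTO(I, 'Y') = CLOSURE({ [A → αX.β] : [A → α.Xβ] ∈ I, X = 'Y' })

Items with dot before 'Y', with the dot advanced:
  [Y → . Y D] → [Y → Y . D]
Closure of the advanced items:
  [Y → Y . D] has the dot before D: add [D → . id], [D → . / g], [D → . ; D Y], [D → . ; ;]

GOTO = { [D → . / g], [D → . ; ;], [D → . ; D Y], [D → . id], [Y → Y . D] }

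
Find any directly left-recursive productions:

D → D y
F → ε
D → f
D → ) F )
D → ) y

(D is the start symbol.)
Direct left recursion occurs when N → N α for some non-terminal N (the right-hand side begins with the left-hand side itself).

D → D y: LEFT RECURSIVE (starts with D)
F → ε: starts with ε
D → f: starts with f
D → ) F ): starts with ')'
D → ) y: starts with ')'

The grammar has direct left recursion on: D.

Answer: Yes, D is left-recursive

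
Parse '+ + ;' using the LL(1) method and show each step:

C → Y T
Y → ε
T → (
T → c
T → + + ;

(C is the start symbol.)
LL(1) parsing maintains a stack (initially the start symbol over $) and the input. At each step: if the stack top is a terminal, match it against the current input token; if it is a non-terminal N, replace it with the RHS of M[N, lookahead] (the unique production whose predict set contains the lookahead).

Stack is shown with the top on the left.

Stack    Input    Action
------------------------
C $      + + ; $  output C → Y T
Y T $    + + ; $  output Y → ε
T $      + + ; $  output T → + + ;
+ + ; $  + + ; $  match '+'
+ ; $    + ; $    match '+'
; $      ; $      match ';'
$        $        accept

The string is accepted.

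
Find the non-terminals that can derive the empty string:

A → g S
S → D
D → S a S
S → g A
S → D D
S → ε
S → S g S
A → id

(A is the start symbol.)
{ 'S' }

ε-productions: S → ε
So S is immediately nullable.
No further non-terminal can be added: every production for the remaining non-terminals contains a terminal or a non-nullable non-terminal.
Nullable = { 'S' }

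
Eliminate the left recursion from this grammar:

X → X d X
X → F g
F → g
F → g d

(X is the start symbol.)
X → F g X'
X' → d X X'
X' → ε
F → g
F → g d

X is directly left-recursive. The standard transformation for
  A → A α₁ | ... | A α_m | β₁ | ... | β_n
is
  A  → β₁ A' | ... | β_n A'
  A' → α₁ A' | ... | α_m A' | ε

X → F g becomes X → F g X'
X → X d X becomes X' → d X X'
Add X' → ε

Productions for other non-terminals are unchanged:
  F → g
  F → g d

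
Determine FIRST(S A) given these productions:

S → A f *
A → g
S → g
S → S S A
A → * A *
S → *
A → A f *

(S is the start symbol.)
{ '*', 'g' }

FIRST sets of the non-terminals involved (from the grammar, by fixed-point iteration):
  FIRST(S) = { '*', 'g' }

To compute FIRST(S A), process the symbols left to right:
Symbol S is a non-terminal. Add FIRST(S) \ {ε} = { '*', 'g' }
S is not nullable (ε ∉ FIRST(S)), so stop here.
FIRST(S A) = { '*', 'g' }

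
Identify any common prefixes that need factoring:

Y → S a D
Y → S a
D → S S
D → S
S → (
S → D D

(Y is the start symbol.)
Left-factoring is needed when two productions for the same non-terminal
share a common prefix on the right-hand side.

Productions for Y:
  Y → S a D
  Y → S a
Productions for D:
  D → S S
  D → S
Productions for S:
  S → (
  S → D D

Found common prefix 'S a' in productions for Y
Found common prefix 'S' in productions for D

Answer: Yes, Y has productions with common prefix 'S a'; D has productions with common prefix 'S'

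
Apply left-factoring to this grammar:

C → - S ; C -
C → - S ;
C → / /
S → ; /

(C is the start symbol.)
C → - S ; C'
C' → C -
C' → ε
C → / /
S → ; /

Left-factoring transforms A → αβ₁ | αβ₂ into A → αA' and A' → β₁ | β₂
(α is the longest common prefix among the alternatives). Repeat until
no nonterminal has two alternatives with a common prefix.

Round 1: C has alternatives sharing prefix '- S ;'. Introduce C': C → - S ; C'
  Add: C' → C -
  Add: C' → ε

No remaining common prefixes — done.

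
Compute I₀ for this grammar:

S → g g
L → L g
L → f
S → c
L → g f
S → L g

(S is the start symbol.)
First, augment the grammar with S' → S
I₀ = CLOSURE({ [S' → . S] }):
  [S' → . S] has the dot before S: add [S → . g g], [S → . c], [S → . L g]
  [S → . L g] has the dot before L: add [L → . L g], [L → . f], [L → . g f]
No further items can be added.

I₀ = { [L → . L g], [L → . f], [L → . g f], [S → . L g], [S → . c], [S → . g g], [S' → . S] }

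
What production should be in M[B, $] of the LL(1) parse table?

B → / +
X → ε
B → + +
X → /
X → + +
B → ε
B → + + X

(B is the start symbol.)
To find M[B, $], we find productions for B where $ is in the predict set (PREDICT(N → α) = (FIRST(α) \ {ε}) ∪ (FOLLOW(N) if α ⇒* ε)).

Relevant sets:
  FOLLOW(B) = { $ }

B → / +: PREDICT = { '/' }
B → + +: PREDICT = { '+' }
B → ε: PREDICT = { $ }
  $ is in predict set, so this production goes in M[B, $]
B → + + X: PREDICT = { '+' }

M[B, $] = B → ε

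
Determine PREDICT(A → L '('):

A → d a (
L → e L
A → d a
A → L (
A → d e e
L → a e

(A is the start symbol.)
PREDICT(A → L '(') = (FIRST(RHS) \ {ε}) ∪ (FOLLOW(A) if ε ∈ FIRST(RHS), i.e. RHS ⇒* ε)
FIRST(L) = { 'a', 'e' }
FIRST(L '(') = { 'a', 'e' }
ε ∉ FIRST(L '('), so FOLLOW(A) is not added.
PREDICT(A → L '(') = { 'a', 'e' }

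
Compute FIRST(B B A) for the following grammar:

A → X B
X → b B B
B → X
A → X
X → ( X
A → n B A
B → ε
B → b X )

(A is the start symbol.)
{ '(', 'b', 'n' }

FIRST sets of the non-terminals involved (from the grammar, by fixed-point iteration):
  FIRST(B) = { '(', 'b', ε }
  FIRST(A) = { '(', 'b', 'n' }

To compute FIRST(B B A), process the symbols left to right:
Symbol B is a non-terminal. Add FIRST(B) \ {ε} = { '(', 'b' }
B is nullable (ε ∈ FIRST(B)), continue to the next symbol.
Symbol B is a non-terminal. Add FIRST(B) \ {ε} = { '(', 'b' }
B is nullable (ε ∈ FIRST(B)), continue to the next symbol.
Symbol A is a non-terminal. Add FIRST(A) \ {ε} = { '(', 'b', 'n' }
A is not nullable (ε ∉ FIRST(A)), so stop here.
FIRST(B B A) = { '(', 'b', 'n' }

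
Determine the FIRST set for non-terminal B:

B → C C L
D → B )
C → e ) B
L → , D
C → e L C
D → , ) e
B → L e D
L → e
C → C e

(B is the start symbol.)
{ ',', 'e' }

FIRST sets of the other non-terminals involved (by the same procedure, iterated to a fixed point):
  FIRST(C) = { 'e' }
  FIRST(L) = { ',', 'e' }

From B → C C L:
  - C is a non-terminal: add FIRST(C) \ {ε} = { 'e' }
    C is not nullable, so stop
From B → L e D:
  - L is a non-terminal: add FIRST(L) \ {ε} = { ',', 'e' }
    L is not nullable, so stop

Collecting: FIRST(B) = { ',', 'e' }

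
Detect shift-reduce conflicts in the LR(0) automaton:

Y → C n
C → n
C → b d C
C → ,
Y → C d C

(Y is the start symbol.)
No shift-reduce conflicts

Augment with Y' → Y and build the canonical LR(0) collection (I0 = CLOSURE({[Y' → . Y]}), then GOTO on every symbol after a dot until no new states appear). It has 11 states:
  I0: { [C → . ,], [C → . b d C], [C → . n], [Y → . C d C], [Y → . C n], [Y' → . Y] }  — shift
  I1: { [C → , .] }  — reduce
  I2: { [Y → C . d C], [Y → C . n] }  — shift
  I3: { [Y' → Y .] }  — accept
  I4: { [C → b . d C] }  — shift
  I5: { [C → n .] }  — reduce
  I6: { [C → . ,], [C → . b d C], [C → . n], [C → b d . C] }  — shift
  I7: { [C → b d C .] }  — reduce
  I8: { [C → . ,], [C → . b d C], [C → . n], [Y → C d . C] }  — shift
  I9: { [Y → C n .] }  — reduce
  I10: { [Y → C d C .] }  — reduce

No state contains both a complete item and a shift item.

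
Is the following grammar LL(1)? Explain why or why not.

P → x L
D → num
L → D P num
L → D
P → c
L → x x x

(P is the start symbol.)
No. Predict set conflict for L: { 'num' }

A grammar is LL(1) if for each non-terminal N with multiple productions, the predict sets of those productions are pairwise disjoint, where PREDICT(N → α) = (FIRST(α) \ {ε}) ∪ (FOLLOW(N) if α ⇒* ε).

Relevant sets:
  FIRST(D) = { 'num' }

For P:
  PREDICT(P → x L) = { 'x' }
  PREDICT(P → c) = { 'c' }
For L:
  PREDICT(L → D P num) = { 'num' }
  PREDICT(L → D) = { 'num' }
  PREDICT(L → x x x) = { 'x' }
D has a single production, so nothing to check there.

Conflict found: Predict set conflict for L: { 'num' }
The grammar is NOT LL(1).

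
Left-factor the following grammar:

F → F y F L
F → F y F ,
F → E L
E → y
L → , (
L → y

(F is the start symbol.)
F → F y F F'
F' → L
F' → ,
F → E L
E → y
L → , (
L → y

Left-factoring transforms A → αβ₁ | αβ₂ into A → αA' and A' → β₁ | β₂
(α is the longest common prefix among the alternatives). Repeat until
no nonterminal has two alternatives with a common prefix.

Round 1: F has alternatives sharing prefix 'F y F'. Introduce F': F → F y F F'
  Add: F' → L
  Add: F' → ,

No remaining common prefixes — done.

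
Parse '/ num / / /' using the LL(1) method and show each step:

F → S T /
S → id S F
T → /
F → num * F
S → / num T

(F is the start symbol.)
Stack is shown with the top on the left.

Stack          Input          Action
------------------------------------
F $            / num / / / $  output F → S T /
S T / $        / num / / / $  output S → / num T
/ num T T / $  / num / / / $  match '/'
num T T / $    num / / / $    match 'num'
T T / $        / / / $        output T → /
/ T / $        / / / $        match '/'
T / $          / / $          output T → /
/ / $          / / $          match '/'
/ $            / $            match '/'
$              $              accept

The string is accepted.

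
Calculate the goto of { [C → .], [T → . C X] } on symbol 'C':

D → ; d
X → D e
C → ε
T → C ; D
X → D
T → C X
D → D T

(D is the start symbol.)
{ [D → . ; d], [D → . D T], [T → C . X], [X → . D e], [X → . D] }

GOTO(I, 'C') = CLOSURE({ [A → αX.β] : [A → α.Xβ] ∈ I, X = 'C' })

Items with dot before 'C', with the dot advanced:
  [T → . C X] → [T → C . X]
Closure of the advanced items:
  [T → C . X] has the dot before X: add [X → . D e], [X → . D]
  [X → . D e] has the dot before D: add [D → . ; d], [D → . D T]

GOTO = { [D → . ; d], [D → . D T], [T → C . X], [X → . D e], [X → . D] }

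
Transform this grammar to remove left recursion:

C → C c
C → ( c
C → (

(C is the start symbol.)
C → ( c C'
C → ( C'
C' → c C'
C' → ε

C is directly left-recursive. The standard transformation for
  A → A α₁ | ... | A α_m | β₁ | ... | β_n
is
  A  → β₁ A' | ... | β_n A'
  A' → α₁ A' | ... | α_m A' | ε

C → ( c becomes C → ( c C'
C → ( becomes C → ( C'
C → C c becomes C' → c C'
Add C' → ε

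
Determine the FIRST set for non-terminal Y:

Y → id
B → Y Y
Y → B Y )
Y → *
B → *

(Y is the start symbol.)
{ '*', 'id' }

FIRST sets of the other non-terminals involved (by the same procedure, iterated to a fixed point):
  FIRST(B) = { '*', 'id' }

From Y → id:
  - id is a terminal: add 'id' and stop
From Y → B Y ):
  - B is a non-terminal: add FIRST(B) \ {ε} = { '*', 'id' }
    B is not nullable, so stop
From Y → *:
  - '*' is a terminal: add '*' and stop

Collecting: FIRST(Y) = { '*', 'id' }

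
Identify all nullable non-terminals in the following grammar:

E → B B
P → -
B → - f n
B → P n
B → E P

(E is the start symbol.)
None

There are no ε-productions, so no non-terminal can derive ε.
No non-terminals are nullable.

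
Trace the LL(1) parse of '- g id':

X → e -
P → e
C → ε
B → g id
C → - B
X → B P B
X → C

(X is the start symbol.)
Stack is shown with the top on the left.

Stack   Input     Action
------------------------
X $     - g id $  output X → C
C $     - g id $  output C → - B
- B $   - g id $  match '-'
B $     g id $    output B → g id
g id $  g id $    match 'g'
id $    id $      match 'id'
$       $         accept

The string is accepted.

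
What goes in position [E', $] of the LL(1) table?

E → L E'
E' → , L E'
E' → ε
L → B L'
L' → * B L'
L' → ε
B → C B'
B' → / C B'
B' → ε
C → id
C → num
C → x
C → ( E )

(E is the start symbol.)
E' → ε

To find M[E', $], we find productions for E' where $ is in the predict set (PREDICT(N → α) = (FIRST(α) \ {ε}) ∪ (FOLLOW(N) if α ⇒* ε)).

Relevant sets:
  FOLLOW(E') = { $, ')' }

E' → , L E': PREDICT = { ',' }
E' → ε: PREDICT = { $, ')' }
  $ is in predict set, so this production goes in M[E', $]

M[E', $] = E' → ε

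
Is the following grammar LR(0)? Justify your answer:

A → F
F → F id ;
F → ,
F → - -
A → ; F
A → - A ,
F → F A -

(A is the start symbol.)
A grammar is LR(0) if no state in the canonical LR(0) collection has:
  - both a shift item (dot before a terminal) and a complete item (shift-reduce conflict), or
  - two or more complete items (reduce-reduce conflict; the accept item [A' → A .] counts as a complete item here).

Augment with A' → A and build the canonical LR(0) collection (I0 = CLOSURE({[A' → . A]}), then GOTO on every symbol after a dot until no new states appear). It has 16 states:
  I0: { [A → . - A ,], [A → . ; F], [A → . F], [A' → . A], [F → . ,], [F → . - -], [F → . F A -], [F → . F id ;] }  — shift
  I1: { [F → , .] }  — reduce
  I2: { [A → - . A ,], [A → . - A ,], [A → . ; F], [A → . F], [F → - . -], [F → . ,], [F → . - -], [F → . F A -], [F → . F id ;] }  — shift
  I3: { [A → ; . F], [F → . ,], [F → . - -], [F → . F A -], [F → . F id ;] }  — shift
  I4: { [A' → A .] }  — accept
  I5: { [A → . - A ,], [A → . ; F], [A → . F], [A → F .], [F → . ,], [F → . - -], [F → . F A -], [F → . F id ;], [F → F . A -], [F → F . id ;] }  — shift, reduce
  I6: { [F → F A . -] }  — shift
  I7: { [F → F id . ;] }  — shift
  I8: { [F → F id ; .] }  — reduce
  I9: { [F → F A - .] }  — reduce
  I10: { [F → - . -] }  — shift
  I11: { [A → . - A ,], [A → . ; F], [A → . F], [A → ; F .], [F → . ,], [F → . - -], [F → . F A -], [F → . F id ;], [F → F . A -], [F → F . id ;] }  — shift, reduce
  I12: { [F → - - .] }  — reduce
  I13: { [A → - . A ,], [A → . - A ,], [A → . ; F], [A → . F], [F → - - .], [F → - . -], [F → . ,], [F → . - -], [F → . F A -], [F → . F id ;] }  — shift, reduce
  I14: { [A → - A . ,] }  — shift
  I15: { [A → - A , .] }  — reduce

Conflict in state I5:
  Shift-reduce conflict between [A → F .] and [A → . - A ,]
So the grammar is NOT LR(0).

Answer: No. Shift-reduce conflict between [A → F .] and [A → . - A ,]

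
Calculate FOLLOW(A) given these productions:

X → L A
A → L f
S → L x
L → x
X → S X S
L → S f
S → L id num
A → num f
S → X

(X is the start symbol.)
{ $, 'f', 'x' }

To compute FOLLOW(A), find every occurrence of A on a right-hand side N → α A β: add FIRST(β) \ {ε}, and if β is empty or nullable also add FOLLOW(N). Iterate to a fixed point.

In X → L A: A is at the end, add FOLLOW(X)

The FOLLOW sets referred to above (computed the same way, to a fixed point):
  FOLLOW(X) = { $, 'f', 'x' }

Taking the union: FOLLOW(A) = { $, 'f', 'x' }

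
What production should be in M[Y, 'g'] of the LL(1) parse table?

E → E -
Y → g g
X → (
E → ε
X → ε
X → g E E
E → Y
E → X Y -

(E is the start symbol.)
To find M[Y, 'g'], we find productions for Y where 'g' is in the predict set (PREDICT(N → α) = (FIRST(α) \ {ε}) ∪ (FOLLOW(N) if α ⇒* ε)).

Y → g g: PREDICT = { 'g' }
  'g' is in predict set, so this production goes in M[Y, 'g']

M[Y, 'g'] = Y → g g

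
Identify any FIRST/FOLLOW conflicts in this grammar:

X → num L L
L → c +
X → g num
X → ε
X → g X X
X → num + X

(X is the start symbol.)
Yes. X → num L L with FOLLOW(X) on { 'num' }; X → g num with FOLLOW(X) on { 'g' }; X → g X X with FOLLOW(X) on { 'g' }; X → num '+' X with FOLLOW(X) on { 'num' }

Nullable non-terminals: X.

X: nullable alternative(s) X → ε; FOLLOW(X) = { $, 'g', 'num' }
  X → num L L: FIRST \ {ε} = { 'num' } — overlaps FOLLOW(X) on { 'num' }: CONFLICT
  X → g num: FIRST \ {ε} = { 'g' } — overlaps FOLLOW(X) on { 'g' }: CONFLICT
  X → ε: FIRST \ {ε} = { } — this is the only nullable alternative, skip
  X → g X X: FIRST \ {ε} = { 'g' } — overlaps FOLLOW(X) on { 'g' }: CONFLICT
  X → num + X: FIRST \ {ε} = { 'num' } — overlaps FOLLOW(X) on { 'num' }: CONFLICT

L has no nullable alternative, so no FIRST/FOLLOW check is needed there.

So the grammar has 4 FIRST/FOLLOW conflicts (marked CONFLICT above).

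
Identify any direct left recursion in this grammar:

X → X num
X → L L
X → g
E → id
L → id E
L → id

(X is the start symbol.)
X → X num: LEFT RECURSIVE (starts with X)
X → L L: starts with L
X → g: starts with g
E → id: starts with id
L → id E: starts with id
L → id: starts with id

The grammar has direct left recursion on: X.

Answer: Yes, X is left-recursive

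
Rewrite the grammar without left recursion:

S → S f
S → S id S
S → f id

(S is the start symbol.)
S → f id S'
S' → f S'
S' → id S S'
S' → ε

S is directly left-recursive. The standard transformation for
  A → A α₁ | ... | A α_m | β₁ | ... | β_n
is
  A  → β₁ A' | ... | β_n A'
  A' → α₁ A' | ... | α_m A' | ε

S → f id becomes S → f id S'
S → S f becomes S' → f S'
S → S id S becomes S' → id S S'
Add S' → ε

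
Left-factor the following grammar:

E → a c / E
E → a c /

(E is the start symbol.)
Left-factoring transforms A → αβ₁ | αβ₂ into A → αA' and A' → β₁ | β₂
(α is the longest common prefix among the alternatives). Repeat until
no nonterminal has two alternatives with a common prefix.

Round 1: E has alternatives sharing prefix 'a c /'. Introduce E': E → a c / E'
  Add: E' → E
  Add: E' → ε

No remaining common prefixes — done.

Resulting grammar:
E → a c / E'
E' → E
E' → ε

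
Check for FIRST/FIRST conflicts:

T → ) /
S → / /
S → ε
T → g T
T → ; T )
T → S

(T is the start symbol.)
No FIRST/FIRST conflicts.

FIRST sets of the non-terminals at (or reachable through a nullable prefix from) the front of some alternative:
  FIRST(S) = { '/', ε }

Productions for T:
  T → ) /: FIRST = { ')' }
  T → g T: FIRST = { 'g' }
  T → ; T ): FIRST = { ';' }
  T → S: FIRST = { '/', ε }
Productions for S:
  S → / /: FIRST = { '/' }
  S → ε: FIRST = { ε }

All alternatives of each non-terminal have pairwise disjoint FIRST sets.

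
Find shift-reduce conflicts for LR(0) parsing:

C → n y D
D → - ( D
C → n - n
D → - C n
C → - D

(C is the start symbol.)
No shift-reduce conflicts

A shift-reduce conflict occurs when an LR(0) state has both:
  - a complete (reduce) item [A → α .] (dot at the end), and
  - a shift item [B → β . c γ] (dot before a terminal).

Augment with C' → C and build the canonical LR(0) collection (I0 = CLOSURE({[C' → . C]}), then GOTO on every symbol after a dot until no new states appear). It has 14 states:
  I0: { [C → . - D], [C → . n - n], [C → . n y D], [C' → . C] }  — shift
  I1: { [C → - . D], [D → . - ( D], [D → . - C n] }  — shift
  I2: { [C' → C .] }  — accept
  I3: { [C → n . - n], [C → n . y D] }  — shift
  I4: { [C → n - . n] }  — shift
  I5: { [C → n y . D], [D → . - ( D], [D → . - C n] }  — shift
  I6: { [C → . - D], [C → . n - n], [C → . n y D], [D → - . ( D], [D → - . C n] }  — shift
  I7: { [C → n y D .] }  — reduce
  I8: { [D → - ( . D], [D → . - ( D], [D → . - C n] }  — shift
  I9: { [D → - C . n] }  — shift
  I10: { [D → - C n .] }  — reduce
  I11: { [D → - ( D .] }  — reduce
  I12: { [C → n - n .] }  — reduce
  I13: { [C → - D .] }  — reduce

No state contains both a complete item and a shift item.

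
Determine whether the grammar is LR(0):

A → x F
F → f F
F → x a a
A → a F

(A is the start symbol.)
Yes, the grammar is LR(0)

A grammar is LR(0) if no state in the canonical LR(0) collection has:
  - both a shift item (dot before a terminal) and a complete item (shift-reduce conflict), or
  - two or more complete items (reduce-reduce conflict; the accept item [A' → A .] counts as a complete item here).

Augment with A' → A and build the canonical LR(0) collection (I0 = CLOSURE({[A' → . A]}), then GOTO on every symbol after a dot until no new states appear). It has 11 states:
  I0: { [A → . a F], [A → . x F], [A' → . A] }  — shift
  I1: { [A' → A .] }  — accept
  I2: { [A → a . F], [F → . f F], [F → . x a a] }  — shift
  I3: { [A → x . F], [F → . f F], [F → . x a a] }  — shift
  I4: { [A → x F .] }  — reduce
  I5: { [F → . f F], [F → . x a a], [F → f . F] }  — shift
  I6: { [F → x . a a] }  — shift
  I7: { [F → x a . a] }  — shift
  I8: { [F → x a a .] }  — reduce
  I9: { [F → f F .] }  — reduce
  I10: { [A → a F .] }  — reduce

Every state is either a pure shift/goto state or contains exactly one complete item and nothing to shift — no conflicts. The grammar is LR(0).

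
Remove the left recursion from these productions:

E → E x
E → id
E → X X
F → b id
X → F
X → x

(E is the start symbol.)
E is directly left-recursive. The standard transformation for
  A → A α₁ | ... | A α_m | β₁ | ... | β_n
is
  A  → β₁ A' | ... | β_n A'
  A' → α₁ A' | ... | α_m A' | ε

E → id becomes E → id E'
E → X X becomes E → X X E'
E → E x becomes E' → x E'
Add E' → ε

Productions for other non-terminals are unchanged:
  F → b id
  X → F
  X → x

Resulting grammar:
E → id E'
E → X X E'
E' → x E'
E' → ε
F → b id
X → F
X → x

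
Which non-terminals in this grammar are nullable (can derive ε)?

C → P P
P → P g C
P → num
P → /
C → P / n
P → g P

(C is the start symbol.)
There are no ε-productions, so no non-terminal can derive ε.
No non-terminals are nullable.

Answer: None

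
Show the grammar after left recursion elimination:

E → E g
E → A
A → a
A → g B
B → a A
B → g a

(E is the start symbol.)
E → A E'
E' → g E'
E' → ε
A → a
A → g B
B → a A
B → g a

E is directly left-recursive. The standard transformation for
  A → A α₁ | ... | A α_m | β₁ | ... | β_n
is
  A  → β₁ A' | ... | β_n A'
  A' → α₁ A' | ... | α_m A' | ε

E → A becomes E → A E'
E → E g becomes E' → g E'
Add E' → ε

Productions for other non-terminals are unchanged:
  A → a
  A → g B
  B → a A
  B → g a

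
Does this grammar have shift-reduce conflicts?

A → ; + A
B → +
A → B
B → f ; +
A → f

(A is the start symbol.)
Yes — I5: [A → f .] vs [B → f . ; +]

Augment with A' → A and build the canonical LR(0) collection (I0 = CLOSURE({[A' → . A]}), then GOTO on every symbol after a dot until no new states appear). It has 10 states:
  I0: { [A → . ; + A], [A → . B], [A → . f], [A' → . A], [B → . +], [B → . f ; +] }  — shift
  I1: { [B → + .] }  — reduce
  I2: { [A → ; . + A] }  — shift
  I3: { [A' → A .] }  — accept
  I4: { [A → B .] }  — reduce
  I5: { [A → f .], [B → f . ; +] }  — shift, reduce
  I6: { [B → f ; . +] }  — shift
  I7: { [B → f ; + .] }  — reduce
  I8: { [A → . ; + A], [A → . B], [A → . f], [A → ; + . A], [B → . +], [B → . f ; +] }  — shift
  I9: { [A → ; + A .] }  — reduce

I5 contains reduce item [A → f .] and shift item [B → f . ; +] — shift-reduce conflict.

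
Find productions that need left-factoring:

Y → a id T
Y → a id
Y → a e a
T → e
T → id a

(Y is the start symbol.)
Left-factoring is needed when two productions for the same non-terminal
share a common prefix on the right-hand side.

Productions for Y:
  Y → a id T
  Y → a id
  Y → a e a
Productions for T:
  T → e
  T → id a

Found common prefix 'a' in productions for Y

Answer: Yes, Y has productions with common prefix 'a'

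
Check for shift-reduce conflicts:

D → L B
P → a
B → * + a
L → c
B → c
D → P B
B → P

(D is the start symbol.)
Augment with D' → D and build the canonical LR(0) collection (I0 = CLOSURE({[D' → . D]}), then GOTO on every symbol after a dot until no new states appear). It has 13 states:
  I0: { [D → . L B], [D → . P B], [D' → . D], [L → . c], [P → . a] }  — shift
  I1: { [D' → D .] }  — accept
  I2: { [B → . * + a], [B → . P], [B → . c], [D → L . B], [P → . a] }  — shift
  I3: { [B → . * + a], [B → . P], [B → . c], [D → P . B], [P → . a] }  — shift
  I4: { [P → a .] }  — reduce
  I5: { [L → c .] }  — reduce
  I6: { [B → * . + a] }  — shift
  I7: { [D → P B .] }  — reduce
  I8: { [B → P .] }  — reduce
  I9: { [B → c .] }  — reduce
  I10: { [B → * + . a] }  — shift
  I11: { [B → * + a .] }  — reduce
  I12: { [D → L B .] }  — reduce

No state contains both a complete item and a shift item.

Answer: No shift-reduce conflicts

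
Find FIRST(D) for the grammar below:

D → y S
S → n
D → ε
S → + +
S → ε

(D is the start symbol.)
{ 'y', ε }

To compute FIRST(D), examine every production with D on the left-hand side, reading each right-hand side left to right until a non-nullable symbol is reached.

From D → y S:
  - y is a terminal: add 'y' and stop
From D → ε:
  - ε-production, so ε ∈ FIRST(D)

Collecting: FIRST(D) = { 'y', ε }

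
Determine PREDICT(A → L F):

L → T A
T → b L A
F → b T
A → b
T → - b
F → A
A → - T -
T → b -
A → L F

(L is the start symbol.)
{ '-', 'b' }

PREDICT(A → L F) = (FIRST(RHS) \ {ε}) ∪ (FOLLOW(A) if ε ∈ FIRST(RHS), i.e. RHS ⇒* ε)
FIRST(L) = { '-', 'b' }
FIRST(L F) = { '-', 'b' }
ε ∉ FIRST(L F), so FOLLOW(A) is not added.
PREDICT(A → L F) = { '-', 'b' }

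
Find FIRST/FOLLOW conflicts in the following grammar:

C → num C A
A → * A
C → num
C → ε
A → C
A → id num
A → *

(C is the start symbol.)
Yes. C → num C A with FOLLOW(C) on { 'num' }; C → num with FOLLOW(C) on { 'num' }; A → '*' A with FOLLOW(A) on { '*' }; A → id num with FOLLOW(A) on { 'id' }; A → '*' with FOLLOW(A) on { '*' }

Nullable non-terminals: A, C.
FIRST sets used below: FIRST(C) = { 'num', ε }

A: nullable alternative(s) A → C; FOLLOW(A) = { $, '*', 'id', 'num' }
  A → * A: FIRST \ {ε} = { '*' } — overlaps FOLLOW(A) on { '*' }: CONFLICT
  A → C: FIRST \ {ε} = { 'num' } — this is the only nullable alternative, skip
  A → id num: FIRST \ {ε} = { 'id' } — overlaps FOLLOW(A) on { 'id' }: CONFLICT
  A → *: FIRST \ {ε} = { '*' } — overlaps FOLLOW(A) on { '*' }: CONFLICT

C: nullable alternative(s) C → ε; FOLLOW(C) = { $, '*', 'id', 'num' }
  C → num C A: FIRST \ {ε} = { 'num' } — overlaps FOLLOW(C) on { 'num' }: CONFLICT
  C → num: FIRST \ {ε} = { 'num' } — overlaps FOLLOW(C) on { 'num' }: CONFLICT
  C → ε: FIRST \ {ε} = { } — this is the only nullable alternative, skip

So the grammar has 5 FIRST/FOLLOW conflicts (marked CONFLICT above).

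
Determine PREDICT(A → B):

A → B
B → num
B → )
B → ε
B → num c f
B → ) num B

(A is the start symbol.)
PREDICT(A → B) = (FIRST(RHS) \ {ε}) ∪ (FOLLOW(A) if ε ∈ FIRST(RHS), i.e. RHS ⇒* ε)
FIRST(B) = { ')', 'num', ε }
FIRST(B) = { ')', 'num', ε }
ε ∈ FIRST(B) (the right-hand side is nullable), so add FOLLOW(A) = { $ }
PREDICT(A → B) = { $, ')', 'num' }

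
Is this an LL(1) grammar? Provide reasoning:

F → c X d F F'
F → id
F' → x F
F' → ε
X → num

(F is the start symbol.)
A grammar is LL(1) if for each non-terminal N with multiple productions, the predict sets of those productions are pairwise disjoint, where PREDICT(N → α) = (FIRST(α) \ {ε}) ∪ (FOLLOW(N) if α ⇒* ε).

Relevant sets:
  FOLLOW(F') = { $, 'x' }

For F:
  PREDICT(F → c X d F F') = { 'c' }
  PREDICT(F → id) = { 'id' }
For F':
  PREDICT(F' → x F) = { 'x' }
  PREDICT(F' → ε) = { $, 'x' }
X has a single production, so nothing to check there.

Conflict found: Predict set conflict for F': { 'x' }
The grammar is NOT LL(1).

Answer: No. Predict set conflict for F': { 'x' }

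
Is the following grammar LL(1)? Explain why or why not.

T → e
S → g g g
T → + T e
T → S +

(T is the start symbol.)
Yes, the grammar is LL(1).

A grammar is LL(1) if for each non-terminal N with multiple productions, the predict sets of those productions are pairwise disjoint, where PREDICT(N → α) = (FIRST(α) \ {ε}) ∪ (FOLLOW(N) if α ⇒* ε).

Relevant sets:
  FIRST(S) = { 'g' }

For T:
  PREDICT(T → e) = { 'e' }
  PREDICT(T → '+' T e) = { '+' }
  PREDICT(T → S '+') = { 'g' }
S has a single production, so nothing to check there.

All predict sets are disjoint. The grammar IS LL(1).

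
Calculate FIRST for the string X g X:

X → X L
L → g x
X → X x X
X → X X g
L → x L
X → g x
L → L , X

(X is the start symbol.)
FIRST sets of the non-terminals involved (from the grammar, by fixed-point iteration):
  FIRST(X) = { 'g' }

To compute FIRST(X g X), process the symbols left to right:
Symbol X is a non-terminal. Add FIRST(X) \ {ε} = { 'g' }
X is not nullable (ε ∉ FIRST(X)), so stop here.
FIRST(X g X) = { 'g' }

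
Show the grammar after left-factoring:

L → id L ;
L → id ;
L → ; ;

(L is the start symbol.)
Left-factoring transforms A → αβ₁ | αβ₂ into A → αA' and A' → β₁ | β₂
(α is the longest common prefix among the alternatives). Repeat until
no nonterminal has two alternatives with a common prefix.

Round 1: L has alternatives sharing prefix 'id'. Introduce L': L → id L'
  Add: L' → L ;
  Add: L' → ;

No remaining common prefixes — done.

Resulting grammar:
L → id L'
L' → L ;
L' → ;
L → ; ;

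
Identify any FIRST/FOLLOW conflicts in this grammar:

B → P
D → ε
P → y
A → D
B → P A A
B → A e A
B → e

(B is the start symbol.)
No FIRST/FOLLOW conflicts.

A FIRST/FOLLOW conflict occurs when a non-terminal N has a nullable alternative N → β (β ⇒* ε) and another alternative N → α with FIRST(α) ∩ FOLLOW(N) ≠ ∅: on such a lookahead the parser cannot decide between expanding α and letting N vanish via β.

Nullable non-terminals: A, D.
A has a nullable alternative but only one production, so nothing to check.
D has a nullable alternative but only one production, so nothing to check.

B, P have no nullable alternative, so no FIRST/FOLLOW check is needed there.

No FIRST/FOLLOW conflicts found.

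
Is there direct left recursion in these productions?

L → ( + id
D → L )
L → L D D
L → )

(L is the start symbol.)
Direct left recursion occurs when N → N α for some non-terminal N (the right-hand side begins with the left-hand side itself).

L → ( + id: starts with '('
D → L ): starts with L
L → L D D: LEFT RECURSIVE (starts with L)
L → ): starts with ')'

The grammar has direct left recursion on: L.

Answer: Yes, L is left-recursive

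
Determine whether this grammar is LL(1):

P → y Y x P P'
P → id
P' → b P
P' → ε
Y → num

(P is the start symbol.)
A grammar is LL(1) if for each non-terminal N with multiple productions, the predict sets of those productions are pairwise disjoint, where PREDICT(N → α) = (FIRST(α) \ {ε}) ∪ (FOLLOW(N) if α ⇒* ε).

Relevant sets:
  FOLLOW(P') = { $, 'b' }

For P:
  PREDICT(P → y Y x P P') = { 'y' }
  PREDICT(P → id) = { 'id' }
For P':
  PREDICT(P' → b P) = { 'b' }
  PREDICT(P' → ε) = { $, 'b' }
Y has a single production, so nothing to check there.

Conflict found: Predict set conflict for P': { 'b' }
The grammar is NOT LL(1).

Answer: No. Predict set conflict for P': { 'b' }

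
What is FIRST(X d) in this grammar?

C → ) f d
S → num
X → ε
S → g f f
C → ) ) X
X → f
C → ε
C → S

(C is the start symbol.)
{ 'd', 'f' }

FIRST sets of the non-terminals involved (from the grammar, by fixed-point iteration):
  FIRST(X) = { 'f', ε }

To compute FIRST(X d), process the symbols left to right:
Symbol X is a non-terminal. Add FIRST(X) \ {ε} = { 'f' }
X is nullable (ε ∈ FIRST(X)), continue to the next symbol.
Symbol d is a terminal. Add 'd' and stop.
FIRST(X d) = { 'd', 'f' }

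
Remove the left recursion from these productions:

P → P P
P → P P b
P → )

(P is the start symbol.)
P is directly left-recursive. The standard transformation for
  A → A α₁ | ... | A α_m | β₁ | ... | β_n
is
  A  → β₁ A' | ... | β_n A'
  A' → α₁ A' | ... | α_m A' | ε

P → ) becomes P → ) P'
P → P P becomes P' → P P'
P → P P b becomes P' → P b P'
Add P' → ε

Resulting grammar:
P → ) P'
P' → P P'
P' → P b P'
P' → ε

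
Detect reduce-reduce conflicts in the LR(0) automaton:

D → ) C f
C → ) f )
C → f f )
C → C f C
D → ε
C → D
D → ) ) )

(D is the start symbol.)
Yes — I9: [D → .] vs [D → ) C f .]; I15: [D → .] vs [D → ) ) ) .]

A reduce-reduce conflict occurs when an LR(0) state has two complete items [A → α .] and [B → β .] — both call for a reduction, and with no lookahead the parser cannot choose between them.

Augment with D' → D and build the canonical LR(0) collection (I0 = CLOSURE({[D' → . D]}), then GOTO on every symbol after a dot until no new states appear). It has 16 states:
  I0: { [D → . ) ) )], [D → . ) C f], [D → .], [D' → . D] }  — shift, reduce
  I1: { [C → . ) f )], [C → . C f C], [C → . D], [C → . f f )], [D → ) . ) )], [D → ) . C f], [D → . ) ) )], [D → . ) C f], [D → .] }  — shift, reduce
  I2: { [D' → D .] }  — accept
  I3: { [C → ) . f )], [C → . ) f )], [C → . C f C], [C → . D], [C → . f f )], [D → ) ) . )], [D → ) . ) )], [D → ) . C f], [D → . ) ) )], [D → . ) C f], [D → .] }  — shift, reduce
  I4: { [C → C . f C], [D → ) C . f] }  — shift
  I5: { [C → D .] }  — reduce
  I6: { [C → f . f )] }  — shift
  I7: { [C → f f . )] }  — shift
  I8: { [C → f f ) .] }  — reduce
  I9: { [C → . ) f )], [C → . C f C], [C → . D], [C → . f f )], [C → C f . C], [D → ) C f .], [D → . ) ) )], [D → . ) C f], [D → .] }  — shift, 2 reduces
  I10: { [C → ) . f )], [C → . ) f )], [C → . C f C], [C → . D], [C → . f f )], [D → ) . ) )], [D → ) . C f], [D → . ) ) )], [D → . ) C f], [D → .] }  — shift, reduce
  I11: { [C → C . f C], [C → C f C .] }  — shift, reduce
  I12: { [C → . ) f )], [C → . C f C], [C → . D], [C → . f f )], [C → C f . C], [D → . ) ) )], [D → . ) C f], [D → .] }  — shift, reduce
  I13: { [C → ) f . )], [C → f . f )] }  — shift
  I14: { [C → ) f ) .] }  — reduce
  I15: { [C → ) . f )], [C → . ) f )], [C → . C f C], [C → . D], [C → . f f )], [D → ) ) ) .], [D → ) ) . )], [D → ) . ) )], [D → ) . C f], [D → . ) ) )], [D → . ) C f], [D → .] }  — shift, 2 reduces

I9 contains complete items [D → .], [D → ) C f .] — reduce-reduce conflict.
I15 contains complete items [D → .], [D → ) ) ) .] — reduce-reduce conflict.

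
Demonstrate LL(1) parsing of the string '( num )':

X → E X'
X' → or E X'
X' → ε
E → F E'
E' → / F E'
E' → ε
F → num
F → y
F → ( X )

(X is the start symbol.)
Stack is shown with the top on the left.

Stack                Input      Action
--------------------------------------
X $                  ( num ) $  output X → E X'
E X' $               ( num ) $  output E → F E'
F E' X' $            ( num ) $  output F → ( X )
( X ) E' X' $        ( num ) $  match '('
X ) E' X' $          num ) $    output X → E X'
E X' ) E' X' $       num ) $    output E → F E'
F E' X' ) E' X' $    num ) $    output F → num
num E' X' ) E' X' $  num ) $    match 'num'
E' X' ) E' X' $      ) $        output E' → ε
X' ) E' X' $         ) $        output X' → ε
) E' X' $            ) $        match ')'
E' X' $              $          output E' → ε
X' $                 $          output X' → ε
$                    $          accept

The string is accepted.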